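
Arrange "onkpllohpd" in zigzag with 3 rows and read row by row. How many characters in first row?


Zigzag "onkpllohpd" into 3 rows:
Placing characters:
  'o' => row 0
  'n' => row 1
  'k' => row 2
  'p' => row 1
  'l' => row 0
  'l' => row 1
  'o' => row 2
  'h' => row 1
  'p' => row 0
  'd' => row 1
Rows:
  Row 0: "olp"
  Row 1: "nplhd"
  Row 2: "ko"
First row length: 3

3


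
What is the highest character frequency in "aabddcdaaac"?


Input: aabddcdaaac
Character counts:
  'a': 5
  'b': 1
  'c': 2
  'd': 3
Maximum frequency: 5

5


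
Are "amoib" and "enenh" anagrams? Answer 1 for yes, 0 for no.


Strings: "amoib", "enenh"
Sorted first:  abimo
Sorted second: eehnn
Differ at position 0: 'a' vs 'e' => not anagrams

0


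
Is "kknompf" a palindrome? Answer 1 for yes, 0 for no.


Input: kknompf
Reversed: fpmonkk
  Compare pos 0 ('k') with pos 6 ('f'): MISMATCH
  Compare pos 1 ('k') with pos 5 ('p'): MISMATCH
  Compare pos 2 ('n') with pos 4 ('m'): MISMATCH
Result: not a palindrome

0


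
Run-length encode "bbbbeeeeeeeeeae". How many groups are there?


Input: bbbbeeeeeeeeeae
Scanning for consecutive runs:
  Group 1: 'b' x 4 (positions 0-3)
  Group 2: 'e' x 9 (positions 4-12)
  Group 3: 'a' x 1 (positions 13-13)
  Group 4: 'e' x 1 (positions 14-14)
Total groups: 4

4


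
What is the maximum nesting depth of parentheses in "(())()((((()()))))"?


Input: "(())()((((()()))))"
Tracking depth:
  Position 0 '(': depth becomes 1
  Position 1 '(': depth becomes 2
  Position 2 ')': depth becomes 1
  Position 3 ')': depth becomes 0
  Position 4 '(': depth becomes 1
  Position 5 ')': depth becomes 0
  Position 6 '(': depth becomes 1
  Position 7 '(': depth becomes 2
  Position 8 '(': depth becomes 3
  Position 9 '(': depth becomes 4
  Position 10 '(': depth becomes 5
  Position 11 ')': depth becomes 4
  Position 12 '(': depth becomes 5
  Position 13 ')': depth becomes 4
  Position 14 ')': depth becomes 3
  Position 15 ')': depth becomes 2
  Position 16 ')': depth becomes 1
  Position 17 ')': depth becomes 0
Maximum depth reached: 5

5


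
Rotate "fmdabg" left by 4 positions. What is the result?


Input: "fmdabg", rotate left by 4
First 4 characters: "fmda"
Remaining characters: "bg"
Concatenate remaining + first: "bg" + "fmda" = "bgfmda"

bgfmda


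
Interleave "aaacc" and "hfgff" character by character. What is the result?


Interleaving "aaacc" and "hfgff":
  Position 0: 'a' from first, 'h' from second => "ah"
  Position 1: 'a' from first, 'f' from second => "af"
  Position 2: 'a' from first, 'g' from second => "ag"
  Position 3: 'c' from first, 'f' from second => "cf"
  Position 4: 'c' from first, 'f' from second => "cf"
Result: ahafagcfcf

ahafagcfcf


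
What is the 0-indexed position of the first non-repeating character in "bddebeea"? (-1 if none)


Input: bddebeea
Character frequencies:
  'a': 1
  'b': 2
  'd': 2
  'e': 3
Scanning left to right for freq == 1:
  Position 0 ('b'): freq=2, skip
  Position 1 ('d'): freq=2, skip
  Position 2 ('d'): freq=2, skip
  Position 3 ('e'): freq=3, skip
  Position 4 ('b'): freq=2, skip
  Position 5 ('e'): freq=3, skip
  Position 6 ('e'): freq=3, skip
  Position 7 ('a'): unique! => answer = 7

7


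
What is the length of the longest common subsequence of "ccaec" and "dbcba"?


LCS of "ccaec" and "dbcba"
DP table:
           d    b    c    b    a
      0    0    0    0    0    0
  c   0    0    0    1    1    1
  c   0    0    0    1    1    1
  a   0    0    0    1    1    2
  e   0    0    0    1    1    2
  c   0    0    0    1    1    2
LCS length = dp[5][5] = 2

2


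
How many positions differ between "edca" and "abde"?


Comparing "edca" and "abde" position by position:
  Position 0: 'e' vs 'a' => DIFFER
  Position 1: 'd' vs 'b' => DIFFER
  Position 2: 'c' vs 'd' => DIFFER
  Position 3: 'a' vs 'e' => DIFFER
Positions that differ: 4

4


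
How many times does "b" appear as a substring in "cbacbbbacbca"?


Searching for "b" in "cbacbbbacbca"
Scanning each position:
  Position 0: "c" => no
  Position 1: "b" => MATCH
  Position 2: "a" => no
  Position 3: "c" => no
  Position 4: "b" => MATCH
  Position 5: "b" => MATCH
  Position 6: "b" => MATCH
  Position 7: "a" => no
  Position 8: "c" => no
  Position 9: "b" => MATCH
  Position 10: "c" => no
  Position 11: "a" => no
Total occurrences: 5

5


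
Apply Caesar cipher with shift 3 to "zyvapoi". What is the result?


Caesar cipher: shift "zyvapoi" by 3
  'z' (pos 25) + 3 = pos 2 = 'c'
  'y' (pos 24) + 3 = pos 1 = 'b'
  'v' (pos 21) + 3 = pos 24 = 'y'
  'a' (pos 0) + 3 = pos 3 = 'd'
  'p' (pos 15) + 3 = pos 18 = 's'
  'o' (pos 14) + 3 = pos 17 = 'r'
  'i' (pos 8) + 3 = pos 11 = 'l'
Result: cbydsrl

cbydsrl


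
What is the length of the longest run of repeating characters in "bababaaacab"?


Input: "bababaaacab"
Scanning for longest run:
  Position 1 ('a'): new char, reset run to 1
  Position 2 ('b'): new char, reset run to 1
  Position 3 ('a'): new char, reset run to 1
  Position 4 ('b'): new char, reset run to 1
  Position 5 ('a'): new char, reset run to 1
  Position 6 ('a'): continues run of 'a', length=2
  Position 7 ('a'): continues run of 'a', length=3
  Position 8 ('c'): new char, reset run to 1
  Position 9 ('a'): new char, reset run to 1
  Position 10 ('b'): new char, reset run to 1
Longest run: 'a' with length 3

3


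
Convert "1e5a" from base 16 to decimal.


Input: "1e5a" in base 16
Positional expansion:
  Digit '1' (value 1) x 16^3 = 4096
  Digit 'e' (value 14) x 16^2 = 3584
  Digit '5' (value 5) x 16^1 = 80
  Digit 'a' (value 10) x 16^0 = 10
Sum = 7770

7770


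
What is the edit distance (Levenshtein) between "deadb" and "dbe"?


Computing edit distance: "deadb" -> "dbe"
DP table:
           d    b    e
      0    1    2    3
  d   1    0    1    2
  e   2    1    1    1
  a   3    2    2    2
  d   4    3    3    3
  b   5    4    3    4
Edit distance = dp[5][3] = 4

4


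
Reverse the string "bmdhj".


Input: bmdhj
Reading characters right to left:
  Position 4: 'j'
  Position 3: 'h'
  Position 2: 'd'
  Position 1: 'm'
  Position 0: 'b'
Reversed: jhdmb

jhdmb


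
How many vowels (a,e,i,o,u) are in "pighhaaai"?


Input: pighhaaai
Checking each character:
  'p' at position 0: consonant
  'i' at position 1: vowel (running total: 1)
  'g' at position 2: consonant
  'h' at position 3: consonant
  'h' at position 4: consonant
  'a' at position 5: vowel (running total: 2)
  'a' at position 6: vowel (running total: 3)
  'a' at position 7: vowel (running total: 4)
  'i' at position 8: vowel (running total: 5)
Total vowels: 5

5


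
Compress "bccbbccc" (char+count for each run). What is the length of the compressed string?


Input: bccbbccc
Runs:
  'b' x 1 => "b1"
  'c' x 2 => "c2"
  'b' x 2 => "b2"
  'c' x 3 => "c3"
Compressed: "b1c2b2c3"
Compressed length: 8

8


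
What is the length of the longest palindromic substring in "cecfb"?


Input: "cecfb"
Checking substrings for palindromes:
  [0:3] "cec" (len 3) => palindrome
Longest palindromic substring: "cec" with length 3

3


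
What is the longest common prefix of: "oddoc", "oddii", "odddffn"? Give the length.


Words: oddoc, oddii, odddffn
  Position 0: all 'o' => match
  Position 1: all 'd' => match
  Position 2: all 'd' => match
  Position 3: ('o', 'i', 'd') => mismatch, stop
LCP = "odd" (length 3)

3


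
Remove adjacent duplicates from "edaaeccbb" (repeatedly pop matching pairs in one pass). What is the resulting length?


Input: edaaeccbb
Stack-based adjacent duplicate removal:
  Read 'e': push. Stack: e
  Read 'd': push. Stack: ed
  Read 'a': push. Stack: eda
  Read 'a': matches stack top 'a' => pop. Stack: ed
  Read 'e': push. Stack: ede
  Read 'c': push. Stack: edec
  Read 'c': matches stack top 'c' => pop. Stack: ede
  Read 'b': push. Stack: edeb
  Read 'b': matches stack top 'b' => pop. Stack: ede
Final stack: "ede" (length 3)

3


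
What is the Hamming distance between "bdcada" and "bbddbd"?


Comparing "bdcada" and "bbddbd" position by position:
  Position 0: 'b' vs 'b' => same
  Position 1: 'd' vs 'b' => differ
  Position 2: 'c' vs 'd' => differ
  Position 3: 'a' vs 'd' => differ
  Position 4: 'd' vs 'b' => differ
  Position 5: 'a' vs 'd' => differ
Total differences (Hamming distance): 5

5


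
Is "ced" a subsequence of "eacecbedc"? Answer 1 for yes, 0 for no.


Check if "ced" is a subsequence of "eacecbedc"
Greedy scan:
  Position 0 ('e'): no match needed
  Position 1 ('a'): no match needed
  Position 2 ('c'): matches sub[0] = 'c'
  Position 3 ('e'): matches sub[1] = 'e'
  Position 4 ('c'): no match needed
  Position 5 ('b'): no match needed
  Position 6 ('e'): no match needed
  Position 7 ('d'): matches sub[2] = 'd'
  Position 8 ('c'): no match needed
All 3 characters matched => is a subsequence

1


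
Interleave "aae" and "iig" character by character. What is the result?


Interleaving "aae" and "iig":
  Position 0: 'a' from first, 'i' from second => "ai"
  Position 1: 'a' from first, 'i' from second => "ai"
  Position 2: 'e' from first, 'g' from second => "eg"
Result: aiaieg

aiaieg


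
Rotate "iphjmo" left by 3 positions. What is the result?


Input: "iphjmo", rotate left by 3
First 3 characters: "iph"
Remaining characters: "jmo"
Concatenate remaining + first: "jmo" + "iph" = "jmoiph"

jmoiph


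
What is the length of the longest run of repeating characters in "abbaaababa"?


Input: "abbaaababa"
Scanning for longest run:
  Position 1 ('b'): new char, reset run to 1
  Position 2 ('b'): continues run of 'b', length=2
  Position 3 ('a'): new char, reset run to 1
  Position 4 ('a'): continues run of 'a', length=2
  Position 5 ('a'): continues run of 'a', length=3
  Position 6 ('b'): new char, reset run to 1
  Position 7 ('a'): new char, reset run to 1
  Position 8 ('b'): new char, reset run to 1
  Position 9 ('a'): new char, reset run to 1
Longest run: 'a' with length 3

3


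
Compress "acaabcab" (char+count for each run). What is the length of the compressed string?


Input: acaabcab
Runs:
  'a' x 1 => "a1"
  'c' x 1 => "c1"
  'a' x 2 => "a2"
  'b' x 1 => "b1"
  'c' x 1 => "c1"
  'a' x 1 => "a1"
  'b' x 1 => "b1"
Compressed: "a1c1a2b1c1a1b1"
Compressed length: 14

14


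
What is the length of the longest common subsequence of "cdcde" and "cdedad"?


LCS of "cdcde" and "cdedad"
DP table:
           c    d    e    d    a    d
      0    0    0    0    0    0    0
  c   0    1    1    1    1    1    1
  d   0    1    2    2    2    2    2
  c   0    1    2    2    2    2    2
  d   0    1    2    2    3    3    3
  e   0    1    2    3    3    3    3
LCS length = dp[5][6] = 3

3


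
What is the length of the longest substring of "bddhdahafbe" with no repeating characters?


Input: "bddhdahafbe"
Sliding window (track last position of each char):
  Position 0 ('b'): window [0,0] length 1 -- new best
  Position 1 ('d'): window [0,1] length 2 -- new best
  Position 2 ('d'): repeat (last at 1), move window start to 2
  Position 2 ('d'): window [2,2] length 1
  Position 3 ('h'): window [2,3] length 2
  Position 4 ('d'): repeat (last at 2), move window start to 3
  Position 4 ('d'): window [3,4] length 2
  Position 5 ('a'): window [3,5] length 3 -- new best
  Position 6 ('h'): repeat (last at 3), move window start to 4
  Position 6 ('h'): window [4,6] length 3
  Position 7 ('a'): repeat (last at 5), move window start to 6
  Position 7 ('a'): window [6,7] length 2
  Position 8 ('f'): window [6,8] length 3
  Position 9 ('b'): window [6,9] length 4 -- new best
  Position 10 ('e'): window [6,10] length 5 -- new best
Longest substring with no repeats: "hafbe" with length 5

5


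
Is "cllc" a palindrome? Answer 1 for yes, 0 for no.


Input: cllc
Reversed: cllc
  Compare pos 0 ('c') with pos 3 ('c'): match
  Compare pos 1 ('l') with pos 2 ('l'): match
Result: palindrome

1


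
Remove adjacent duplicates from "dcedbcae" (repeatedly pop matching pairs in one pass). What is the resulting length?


Input: dcedbcae
Stack-based adjacent duplicate removal:
  Read 'd': push. Stack: d
  Read 'c': push. Stack: dc
  Read 'e': push. Stack: dce
  Read 'd': push. Stack: dced
  Read 'b': push. Stack: dcedb
  Read 'c': push. Stack: dcedbc
  Read 'a': push. Stack: dcedbca
  Read 'e': push. Stack: dcedbcae
Final stack: "dcedbcae" (length 8)

8


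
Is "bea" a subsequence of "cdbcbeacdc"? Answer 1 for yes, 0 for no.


Check if "bea" is a subsequence of "cdbcbeacdc"
Greedy scan:
  Position 0 ('c'): no match needed
  Position 1 ('d'): no match needed
  Position 2 ('b'): matches sub[0] = 'b'
  Position 3 ('c'): no match needed
  Position 4 ('b'): no match needed
  Position 5 ('e'): matches sub[1] = 'e'
  Position 6 ('a'): matches sub[2] = 'a'
  Position 7 ('c'): no match needed
  Position 8 ('d'): no match needed
  Position 9 ('c'): no match needed
All 3 characters matched => is a subsequence

1


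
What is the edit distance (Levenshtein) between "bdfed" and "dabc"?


Computing edit distance: "bdfed" -> "dabc"
DP table:
           d    a    b    c
      0    1    2    3    4
  b   1    1    2    2    3
  d   2    1    2    3    3
  f   3    2    2    3    4
  e   4    3    3    3    4
  d   5    4    4    4    4
Edit distance = dp[5][4] = 4

4


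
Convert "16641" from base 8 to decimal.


Input: "16641" in base 8
Positional expansion:
  Digit '1' (value 1) x 8^4 = 4096
  Digit '6' (value 6) x 8^3 = 3072
  Digit '6' (value 6) x 8^2 = 384
  Digit '4' (value 4) x 8^1 = 32
  Digit '1' (value 1) x 8^0 = 1
Sum = 7585

7585


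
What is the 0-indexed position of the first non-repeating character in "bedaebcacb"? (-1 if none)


Input: bedaebcacb
Character frequencies:
  'a': 2
  'b': 3
  'c': 2
  'd': 1
  'e': 2
Scanning left to right for freq == 1:
  Position 0 ('b'): freq=3, skip
  Position 1 ('e'): freq=2, skip
  Position 2 ('d'): unique! => answer = 2

2


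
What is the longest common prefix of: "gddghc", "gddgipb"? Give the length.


Words: gddghc, gddgipb
  Position 0: all 'g' => match
  Position 1: all 'd' => match
  Position 2: all 'd' => match
  Position 3: all 'g' => match
  Position 4: ('h', 'i') => mismatch, stop
LCP = "gddg" (length 4)

4


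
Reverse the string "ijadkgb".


Input: ijadkgb
Reading characters right to left:
  Position 6: 'b'
  Position 5: 'g'
  Position 4: 'k'
  Position 3: 'd'
  Position 2: 'a'
  Position 1: 'j'
  Position 0: 'i'
Reversed: bgkdaji

bgkdaji


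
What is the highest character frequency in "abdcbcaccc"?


Input: abdcbcaccc
Character counts:
  'a': 2
  'b': 2
  'c': 5
  'd': 1
Maximum frequency: 5

5


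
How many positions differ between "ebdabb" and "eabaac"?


Comparing "ebdabb" and "eabaac" position by position:
  Position 0: 'e' vs 'e' => same
  Position 1: 'b' vs 'a' => DIFFER
  Position 2: 'd' vs 'b' => DIFFER
  Position 3: 'a' vs 'a' => same
  Position 4: 'b' vs 'a' => DIFFER
  Position 5: 'b' vs 'c' => DIFFER
Positions that differ: 4

4


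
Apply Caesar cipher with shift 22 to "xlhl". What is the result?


Caesar cipher: shift "xlhl" by 22
  'x' (pos 23) + 22 = pos 19 = 't'
  'l' (pos 11) + 22 = pos 7 = 'h'
  'h' (pos 7) + 22 = pos 3 = 'd'
  'l' (pos 11) + 22 = pos 7 = 'h'
Result: thdh

thdh


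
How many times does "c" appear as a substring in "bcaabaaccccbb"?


Searching for "c" in "bcaabaaccccbb"
Scanning each position:
  Position 0: "b" => no
  Position 1: "c" => MATCH
  Position 2: "a" => no
  Position 3: "a" => no
  Position 4: "b" => no
  Position 5: "a" => no
  Position 6: "a" => no
  Position 7: "c" => MATCH
  Position 8: "c" => MATCH
  Position 9: "c" => MATCH
  Position 10: "c" => MATCH
  Position 11: "b" => no
  Position 12: "b" => no
Total occurrences: 5

5


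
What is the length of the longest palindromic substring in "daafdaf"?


Input: "daafdaf"
Checking substrings for palindromes:
  [1:3] "aa" (len 2) => palindrome
Longest palindromic substring: "aa" with length 2

2


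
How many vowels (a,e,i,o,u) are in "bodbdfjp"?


Input: bodbdfjp
Checking each character:
  'b' at position 0: consonant
  'o' at position 1: vowel (running total: 1)
  'd' at position 2: consonant
  'b' at position 3: consonant
  'd' at position 4: consonant
  'f' at position 5: consonant
  'j' at position 6: consonant
  'p' at position 7: consonant
Total vowels: 1

1


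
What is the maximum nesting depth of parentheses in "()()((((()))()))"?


Input: "()()((((()))()))"
Tracking depth:
  Position 0 '(': depth becomes 1
  Position 1 ')': depth becomes 0
  Position 2 '(': depth becomes 1
  Position 3 ')': depth becomes 0
  Position 4 '(': depth becomes 1
  Position 5 '(': depth becomes 2
  Position 6 '(': depth becomes 3
  Position 7 '(': depth becomes 4
  Position 8 '(': depth becomes 5
  Position 9 ')': depth becomes 4
  Position 10 ')': depth becomes 3
  Position 11 ')': depth becomes 2
  Position 12 '(': depth becomes 3
  Position 13 ')': depth becomes 2
  Position 14 ')': depth becomes 1
  Position 15 ')': depth becomes 0
Maximum depth reached: 5

5


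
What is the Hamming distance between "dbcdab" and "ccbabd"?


Comparing "dbcdab" and "ccbabd" position by position:
  Position 0: 'd' vs 'c' => differ
  Position 1: 'b' vs 'c' => differ
  Position 2: 'c' vs 'b' => differ
  Position 3: 'd' vs 'a' => differ
  Position 4: 'a' vs 'b' => differ
  Position 5: 'b' vs 'd' => differ
Total differences (Hamming distance): 6

6


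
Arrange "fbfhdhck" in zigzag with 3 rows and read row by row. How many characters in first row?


Zigzag "fbfhdhck" into 3 rows:
Placing characters:
  'f' => row 0
  'b' => row 1
  'f' => row 2
  'h' => row 1
  'd' => row 0
  'h' => row 1
  'c' => row 2
  'k' => row 1
Rows:
  Row 0: "fd"
  Row 1: "bhhk"
  Row 2: "fc"
First row length: 2

2


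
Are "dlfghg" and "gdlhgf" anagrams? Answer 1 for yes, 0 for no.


Strings: "dlfghg", "gdlhgf"
Sorted first:  dfgghl
Sorted second: dfgghl
Sorted forms match => anagrams

1


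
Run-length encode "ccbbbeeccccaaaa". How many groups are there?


Input: ccbbbeeccccaaaa
Scanning for consecutive runs:
  Group 1: 'c' x 2 (positions 0-1)
  Group 2: 'b' x 3 (positions 2-4)
  Group 3: 'e' x 2 (positions 5-6)
  Group 4: 'c' x 4 (positions 7-10)
  Group 5: 'a' x 4 (positions 11-14)
Total groups: 5

5


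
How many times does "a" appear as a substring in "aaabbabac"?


Searching for "a" in "aaabbabac"
Scanning each position:
  Position 0: "a" => MATCH
  Position 1: "a" => MATCH
  Position 2: "a" => MATCH
  Position 3: "b" => no
  Position 4: "b" => no
  Position 5: "a" => MATCH
  Position 6: "b" => no
  Position 7: "a" => MATCH
  Position 8: "c" => no
Total occurrences: 5

5


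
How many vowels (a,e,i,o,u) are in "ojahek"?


Input: ojahek
Checking each character:
  'o' at position 0: vowel (running total: 1)
  'j' at position 1: consonant
  'a' at position 2: vowel (running total: 2)
  'h' at position 3: consonant
  'e' at position 4: vowel (running total: 3)
  'k' at position 5: consonant
Total vowels: 3

3


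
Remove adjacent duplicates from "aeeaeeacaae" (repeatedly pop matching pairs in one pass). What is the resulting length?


Input: aeeaeeacaae
Stack-based adjacent duplicate removal:
  Read 'a': push. Stack: a
  Read 'e': push. Stack: ae
  Read 'e': matches stack top 'e' => pop. Stack: a
  Read 'a': matches stack top 'a' => pop. Stack: (empty)
  Read 'e': push. Stack: e
  Read 'e': matches stack top 'e' => pop. Stack: (empty)
  Read 'a': push. Stack: a
  Read 'c': push. Stack: ac
  Read 'a': push. Stack: aca
  Read 'a': matches stack top 'a' => pop. Stack: ac
  Read 'e': push. Stack: ace
Final stack: "ace" (length 3)

3


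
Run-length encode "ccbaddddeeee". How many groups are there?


Input: ccbaddddeeee
Scanning for consecutive runs:
  Group 1: 'c' x 2 (positions 0-1)
  Group 2: 'b' x 1 (positions 2-2)
  Group 3: 'a' x 1 (positions 3-3)
  Group 4: 'd' x 4 (positions 4-7)
  Group 5: 'e' x 4 (positions 8-11)
Total groups: 5

5


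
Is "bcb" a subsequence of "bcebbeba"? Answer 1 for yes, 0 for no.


Check if "bcb" is a subsequence of "bcebbeba"
Greedy scan:
  Position 0 ('b'): matches sub[0] = 'b'
  Position 1 ('c'): matches sub[1] = 'c'
  Position 2 ('e'): no match needed
  Position 3 ('b'): matches sub[2] = 'b'
  Position 4 ('b'): no match needed
  Position 5 ('e'): no match needed
  Position 6 ('b'): no match needed
  Position 7 ('a'): no match needed
All 3 characters matched => is a subsequence

1


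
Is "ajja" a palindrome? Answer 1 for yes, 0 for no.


Input: ajja
Reversed: ajja
  Compare pos 0 ('a') with pos 3 ('a'): match
  Compare pos 1 ('j') with pos 2 ('j'): match
Result: palindrome

1


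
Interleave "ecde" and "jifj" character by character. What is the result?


Interleaving "ecde" and "jifj":
  Position 0: 'e' from first, 'j' from second => "ej"
  Position 1: 'c' from first, 'i' from second => "ci"
  Position 2: 'd' from first, 'f' from second => "df"
  Position 3: 'e' from first, 'j' from second => "ej"
Result: ejcidfej

ejcidfej


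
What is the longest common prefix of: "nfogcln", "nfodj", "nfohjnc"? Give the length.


Words: nfogcln, nfodj, nfohjnc
  Position 0: all 'n' => match
  Position 1: all 'f' => match
  Position 2: all 'o' => match
  Position 3: ('g', 'd', 'h') => mismatch, stop
LCP = "nfo" (length 3)

3


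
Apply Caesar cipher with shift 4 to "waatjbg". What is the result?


Caesar cipher: shift "waatjbg" by 4
  'w' (pos 22) + 4 = pos 0 = 'a'
  'a' (pos 0) + 4 = pos 4 = 'e'
  'a' (pos 0) + 4 = pos 4 = 'e'
  't' (pos 19) + 4 = pos 23 = 'x'
  'j' (pos 9) + 4 = pos 13 = 'n'
  'b' (pos 1) + 4 = pos 5 = 'f'
  'g' (pos 6) + 4 = pos 10 = 'k'
Result: aeexnfk

aeexnfk


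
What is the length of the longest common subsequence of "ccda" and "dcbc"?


LCS of "ccda" and "dcbc"
DP table:
           d    c    b    c
      0    0    0    0    0
  c   0    0    1    1    1
  c   0    0    1    1    2
  d   0    1    1    1    2
  a   0    1    1    1    2
LCS length = dp[4][4] = 2

2


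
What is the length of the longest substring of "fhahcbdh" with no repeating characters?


Input: "fhahcbdh"
Sliding window (track last position of each char):
  Position 0 ('f'): window [0,0] length 1 -- new best
  Position 1 ('h'): window [0,1] length 2 -- new best
  Position 2 ('a'): window [0,2] length 3 -- new best
  Position 3 ('h'): repeat (last at 1), move window start to 2
  Position 3 ('h'): window [2,3] length 2
  Position 4 ('c'): window [2,4] length 3
  Position 5 ('b'): window [2,5] length 4 -- new best
  Position 6 ('d'): window [2,6] length 5 -- new best
  Position 7 ('h'): repeat (last at 3), move window start to 4
  Position 7 ('h'): window [4,7] length 4
Longest substring with no repeats: "ahcbd" with length 5

5


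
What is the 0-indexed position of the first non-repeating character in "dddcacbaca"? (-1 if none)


Input: dddcacbaca
Character frequencies:
  'a': 3
  'b': 1
  'c': 3
  'd': 3
Scanning left to right for freq == 1:
  Position 0 ('d'): freq=3, skip
  Position 1 ('d'): freq=3, skip
  Position 2 ('d'): freq=3, skip
  Position 3 ('c'): freq=3, skip
  Position 4 ('a'): freq=3, skip
  Position 5 ('c'): freq=3, skip
  Position 6 ('b'): unique! => answer = 6

6


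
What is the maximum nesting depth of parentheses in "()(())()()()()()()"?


Input: "()(())()()()()()()"
Tracking depth:
  Position 0 '(': depth becomes 1
  Position 1 ')': depth becomes 0
  Position 2 '(': depth becomes 1
  Position 3 '(': depth becomes 2
  Position 4 ')': depth becomes 1
  Position 5 ')': depth becomes 0
  Position 6 '(': depth becomes 1
  Position 7 ')': depth becomes 0
  Position 8 '(': depth becomes 1
  Position 9 ')': depth becomes 0
  Position 10 '(': depth becomes 1
  Position 11 ')': depth becomes 0
  Position 12 '(': depth becomes 1
  Position 13 ')': depth becomes 0
  Position 14 '(': depth becomes 1
  Position 15 ')': depth becomes 0
  Position 16 '(': depth becomes 1
  Position 17 ')': depth becomes 0
Maximum depth reached: 2

2


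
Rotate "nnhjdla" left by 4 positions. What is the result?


Input: "nnhjdla", rotate left by 4
First 4 characters: "nnhj"
Remaining characters: "dla"
Concatenate remaining + first: "dla" + "nnhj" = "dlannhj"

dlannhj


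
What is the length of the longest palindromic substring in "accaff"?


Input: "accaff"
Checking substrings for palindromes:
  [0:4] "acca" (len 4) => palindrome
  [1:3] "cc" (len 2) => palindrome
  [4:6] "ff" (len 2) => palindrome
Longest palindromic substring: "acca" with length 4

4


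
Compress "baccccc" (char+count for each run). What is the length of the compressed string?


Input: baccccc
Runs:
  'b' x 1 => "b1"
  'a' x 1 => "a1"
  'c' x 5 => "c5"
Compressed: "b1a1c5"
Compressed length: 6

6


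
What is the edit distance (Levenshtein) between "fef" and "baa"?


Computing edit distance: "fef" -> "baa"
DP table:
           b    a    a
      0    1    2    3
  f   1    1    2    3
  e   2    2    2    3
  f   3    3    3    3
Edit distance = dp[3][3] = 3

3


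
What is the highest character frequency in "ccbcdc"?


Input: ccbcdc
Character counts:
  'b': 1
  'c': 4
  'd': 1
Maximum frequency: 4

4


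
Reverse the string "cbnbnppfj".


Input: cbnbnppfj
Reading characters right to left:
  Position 8: 'j'
  Position 7: 'f'
  Position 6: 'p'
  Position 5: 'p'
  Position 4: 'n'
  Position 3: 'b'
  Position 2: 'n'
  Position 1: 'b'
  Position 0: 'c'
Reversed: jfppnbnbc

jfppnbnbc


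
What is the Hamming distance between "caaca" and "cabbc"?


Comparing "caaca" and "cabbc" position by position:
  Position 0: 'c' vs 'c' => same
  Position 1: 'a' vs 'a' => same
  Position 2: 'a' vs 'b' => differ
  Position 3: 'c' vs 'b' => differ
  Position 4: 'a' vs 'c' => differ
Total differences (Hamming distance): 3

3


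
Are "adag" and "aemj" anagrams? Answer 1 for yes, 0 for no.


Strings: "adag", "aemj"
Sorted first:  aadg
Sorted second: aejm
Differ at position 1: 'a' vs 'e' => not anagrams

0


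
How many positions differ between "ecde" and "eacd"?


Comparing "ecde" and "eacd" position by position:
  Position 0: 'e' vs 'e' => same
  Position 1: 'c' vs 'a' => DIFFER
  Position 2: 'd' vs 'c' => DIFFER
  Position 3: 'e' vs 'd' => DIFFER
Positions that differ: 3

3


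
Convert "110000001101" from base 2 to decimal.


Input: "110000001101" in base 2
Positional expansion:
  Digit '1' (value 1) x 2^11 = 2048
  Digit '1' (value 1) x 2^10 = 1024
  Digit '0' (value 0) x 2^9 = 0
  Digit '0' (value 0) x 2^8 = 0
  Digit '0' (value 0) x 2^7 = 0
  Digit '0' (value 0) x 2^6 = 0
  Digit '0' (value 0) x 2^5 = 0
  Digit '0' (value 0) x 2^4 = 0
  Digit '1' (value 1) x 2^3 = 8
  Digit '1' (value 1) x 2^2 = 4
  Digit '0' (value 0) x 2^1 = 0
  Digit '1' (value 1) x 2^0 = 1
Sum = 3085

3085


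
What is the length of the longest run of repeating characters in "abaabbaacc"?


Input: "abaabbaacc"
Scanning for longest run:
  Position 1 ('b'): new char, reset run to 1
  Position 2 ('a'): new char, reset run to 1
  Position 3 ('a'): continues run of 'a', length=2
  Position 4 ('b'): new char, reset run to 1
  Position 5 ('b'): continues run of 'b', length=2
  Position 6 ('a'): new char, reset run to 1
  Position 7 ('a'): continues run of 'a', length=2
  Position 8 ('c'): new char, reset run to 1
  Position 9 ('c'): continues run of 'c', length=2
Longest run: 'a' with length 2

2


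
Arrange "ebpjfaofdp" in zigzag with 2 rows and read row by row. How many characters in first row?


Zigzag "ebpjfaofdp" into 2 rows:
Placing characters:
  'e' => row 0
  'b' => row 1
  'p' => row 0
  'j' => row 1
  'f' => row 0
  'a' => row 1
  'o' => row 0
  'f' => row 1
  'd' => row 0
  'p' => row 1
Rows:
  Row 0: "epfod"
  Row 1: "bjafp"
First row length: 5

5


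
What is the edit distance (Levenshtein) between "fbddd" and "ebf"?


Computing edit distance: "fbddd" -> "ebf"
DP table:
           e    b    f
      0    1    2    3
  f   1    1    2    2
  b   2    2    1    2
  d   3    3    2    2
  d   4    4    3    3
  d   5    5    4    4
Edit distance = dp[5][3] = 4

4


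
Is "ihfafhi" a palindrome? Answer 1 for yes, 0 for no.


Input: ihfafhi
Reversed: ihfafhi
  Compare pos 0 ('i') with pos 6 ('i'): match
  Compare pos 1 ('h') with pos 5 ('h'): match
  Compare pos 2 ('f') with pos 4 ('f'): match
Result: palindrome

1


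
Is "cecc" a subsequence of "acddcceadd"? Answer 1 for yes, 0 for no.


Check if "cecc" is a subsequence of "acddcceadd"
Greedy scan:
  Position 0 ('a'): no match needed
  Position 1 ('c'): matches sub[0] = 'c'
  Position 2 ('d'): no match needed
  Position 3 ('d'): no match needed
  Position 4 ('c'): no match needed
  Position 5 ('c'): no match needed
  Position 6 ('e'): matches sub[1] = 'e'
  Position 7 ('a'): no match needed
  Position 8 ('d'): no match needed
  Position 9 ('d'): no match needed
Only matched 2/4 characters => not a subsequence

0


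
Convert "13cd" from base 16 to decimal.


Input: "13cd" in base 16
Positional expansion:
  Digit '1' (value 1) x 16^3 = 4096
  Digit '3' (value 3) x 16^2 = 768
  Digit 'c' (value 12) x 16^1 = 192
  Digit 'd' (value 13) x 16^0 = 13
Sum = 5069

5069


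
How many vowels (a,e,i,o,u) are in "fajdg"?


Input: fajdg
Checking each character:
  'f' at position 0: consonant
  'a' at position 1: vowel (running total: 1)
  'j' at position 2: consonant
  'd' at position 3: consonant
  'g' at position 4: consonant
Total vowels: 1

1


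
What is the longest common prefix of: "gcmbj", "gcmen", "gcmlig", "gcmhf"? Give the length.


Words: gcmbj, gcmen, gcmlig, gcmhf
  Position 0: all 'g' => match
  Position 1: all 'c' => match
  Position 2: all 'm' => match
  Position 3: ('b', 'e', 'l', 'h') => mismatch, stop
LCP = "gcm" (length 3)

3


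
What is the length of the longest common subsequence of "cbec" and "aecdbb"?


LCS of "cbec" and "aecdbb"
DP table:
           a    e    c    d    b    b
      0    0    0    0    0    0    0
  c   0    0    0    1    1    1    1
  b   0    0    0    1    1    2    2
  e   0    0    1    1    1    2    2
  c   0    0    1    2    2    2    2
LCS length = dp[4][6] = 2

2


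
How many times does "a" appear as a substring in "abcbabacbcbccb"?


Searching for "a" in "abcbabacbcbccb"
Scanning each position:
  Position 0: "a" => MATCH
  Position 1: "b" => no
  Position 2: "c" => no
  Position 3: "b" => no
  Position 4: "a" => MATCH
  Position 5: "b" => no
  Position 6: "a" => MATCH
  Position 7: "c" => no
  Position 8: "b" => no
  Position 9: "c" => no
  Position 10: "b" => no
  Position 11: "c" => no
  Position 12: "c" => no
  Position 13: "b" => no
Total occurrences: 3

3


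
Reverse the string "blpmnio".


Input: blpmnio
Reading characters right to left:
  Position 6: 'o'
  Position 5: 'i'
  Position 4: 'n'
  Position 3: 'm'
  Position 2: 'p'
  Position 1: 'l'
  Position 0: 'b'
Reversed: oinmplb

oinmplb


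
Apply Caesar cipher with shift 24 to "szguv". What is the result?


Caesar cipher: shift "szguv" by 24
  's' (pos 18) + 24 = pos 16 = 'q'
  'z' (pos 25) + 24 = pos 23 = 'x'
  'g' (pos 6) + 24 = pos 4 = 'e'
  'u' (pos 20) + 24 = pos 18 = 's'
  'v' (pos 21) + 24 = pos 19 = 't'
Result: qxest

qxest


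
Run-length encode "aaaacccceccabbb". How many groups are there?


Input: aaaacccceccabbb
Scanning for consecutive runs:
  Group 1: 'a' x 4 (positions 0-3)
  Group 2: 'c' x 4 (positions 4-7)
  Group 3: 'e' x 1 (positions 8-8)
  Group 4: 'c' x 2 (positions 9-10)
  Group 5: 'a' x 1 (positions 11-11)
  Group 6: 'b' x 3 (positions 12-14)
Total groups: 6

6


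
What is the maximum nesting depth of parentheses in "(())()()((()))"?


Input: "(())()()((()))"
Tracking depth:
  Position 0 '(': depth becomes 1
  Position 1 '(': depth becomes 2
  Position 2 ')': depth becomes 1
  Position 3 ')': depth becomes 0
  Position 4 '(': depth becomes 1
  Position 5 ')': depth becomes 0
  Position 6 '(': depth becomes 1
  Position 7 ')': depth becomes 0
  Position 8 '(': depth becomes 1
  Position 9 '(': depth becomes 2
  Position 10 '(': depth becomes 3
  Position 11 ')': depth becomes 2
  Position 12 ')': depth becomes 1
  Position 13 ')': depth becomes 0
Maximum depth reached: 3

3


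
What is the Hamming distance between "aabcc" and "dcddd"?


Comparing "aabcc" and "dcddd" position by position:
  Position 0: 'a' vs 'd' => differ
  Position 1: 'a' vs 'c' => differ
  Position 2: 'b' vs 'd' => differ
  Position 3: 'c' vs 'd' => differ
  Position 4: 'c' vs 'd' => differ
Total differences (Hamming distance): 5

5


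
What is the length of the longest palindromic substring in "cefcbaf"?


Input: "cefcbaf"
Checking substrings for palindromes:
  No multi-char palindromic substrings found
Longest palindromic substring: "c" with length 1

1


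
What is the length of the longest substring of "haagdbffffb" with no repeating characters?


Input: "haagdbffffb"
Sliding window (track last position of each char):
  Position 0 ('h'): window [0,0] length 1 -- new best
  Position 1 ('a'): window [0,1] length 2 -- new best
  Position 2 ('a'): repeat (last at 1), move window start to 2
  Position 2 ('a'): window [2,2] length 1
  Position 3 ('g'): window [2,3] length 2
  Position 4 ('d'): window [2,4] length 3 -- new best
  Position 5 ('b'): window [2,5] length 4 -- new best
  Position 6 ('f'): window [2,6] length 5 -- new best
  Position 7 ('f'): repeat (last at 6), move window start to 7
  Position 7 ('f'): window [7,7] length 1
  Position 8 ('f'): repeat (last at 7), move window start to 8
  Position 8 ('f'): window [8,8] length 1
  Position 9 ('f'): repeat (last at 8), move window start to 9
  Position 9 ('f'): window [9,9] length 1
  Position 10 ('b'): window [9,10] length 2
Longest substring with no repeats: "agdbf" with length 5

5


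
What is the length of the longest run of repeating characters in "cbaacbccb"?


Input: "cbaacbccb"
Scanning for longest run:
  Position 1 ('b'): new char, reset run to 1
  Position 2 ('a'): new char, reset run to 1
  Position 3 ('a'): continues run of 'a', length=2
  Position 4 ('c'): new char, reset run to 1
  Position 5 ('b'): new char, reset run to 1
  Position 6 ('c'): new char, reset run to 1
  Position 7 ('c'): continues run of 'c', length=2
  Position 8 ('b'): new char, reset run to 1
Longest run: 'a' with length 2

2


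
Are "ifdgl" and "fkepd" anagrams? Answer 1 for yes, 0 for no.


Strings: "ifdgl", "fkepd"
Sorted first:  dfgil
Sorted second: defkp
Differ at position 1: 'f' vs 'e' => not anagrams

0


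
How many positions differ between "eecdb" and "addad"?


Comparing "eecdb" and "addad" position by position:
  Position 0: 'e' vs 'a' => DIFFER
  Position 1: 'e' vs 'd' => DIFFER
  Position 2: 'c' vs 'd' => DIFFER
  Position 3: 'd' vs 'a' => DIFFER
  Position 4: 'b' vs 'd' => DIFFER
Positions that differ: 5

5


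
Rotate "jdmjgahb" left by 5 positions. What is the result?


Input: "jdmjgahb", rotate left by 5
First 5 characters: "jdmjg"
Remaining characters: "ahb"
Concatenate remaining + first: "ahb" + "jdmjg" = "ahbjdmjg"

ahbjdmjg


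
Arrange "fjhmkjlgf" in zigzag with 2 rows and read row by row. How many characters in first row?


Zigzag "fjhmkjlgf" into 2 rows:
Placing characters:
  'f' => row 0
  'j' => row 1
  'h' => row 0
  'm' => row 1
  'k' => row 0
  'j' => row 1
  'l' => row 0
  'g' => row 1
  'f' => row 0
Rows:
  Row 0: "fhklf"
  Row 1: "jmjg"
First row length: 5

5


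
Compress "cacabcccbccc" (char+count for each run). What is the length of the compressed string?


Input: cacabcccbccc
Runs:
  'c' x 1 => "c1"
  'a' x 1 => "a1"
  'c' x 1 => "c1"
  'a' x 1 => "a1"
  'b' x 1 => "b1"
  'c' x 3 => "c3"
  'b' x 1 => "b1"
  'c' x 3 => "c3"
Compressed: "c1a1c1a1b1c3b1c3"
Compressed length: 16

16


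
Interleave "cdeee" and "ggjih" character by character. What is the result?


Interleaving "cdeee" and "ggjih":
  Position 0: 'c' from first, 'g' from second => "cg"
  Position 1: 'd' from first, 'g' from second => "dg"
  Position 2: 'e' from first, 'j' from second => "ej"
  Position 3: 'e' from first, 'i' from second => "ei"
  Position 4: 'e' from first, 'h' from second => "eh"
Result: cgdgejeieh

cgdgejeieh


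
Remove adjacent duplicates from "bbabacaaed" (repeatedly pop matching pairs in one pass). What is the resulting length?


Input: bbabacaaed
Stack-based adjacent duplicate removal:
  Read 'b': push. Stack: b
  Read 'b': matches stack top 'b' => pop. Stack: (empty)
  Read 'a': push. Stack: a
  Read 'b': push. Stack: ab
  Read 'a': push. Stack: aba
  Read 'c': push. Stack: abac
  Read 'a': push. Stack: abaca
  Read 'a': matches stack top 'a' => pop. Stack: abac
  Read 'e': push. Stack: abace
  Read 'd': push. Stack: abaced
Final stack: "abaced" (length 6)

6


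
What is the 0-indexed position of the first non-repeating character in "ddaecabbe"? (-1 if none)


Input: ddaecabbe
Character frequencies:
  'a': 2
  'b': 2
  'c': 1
  'd': 2
  'e': 2
Scanning left to right for freq == 1:
  Position 0 ('d'): freq=2, skip
  Position 1 ('d'): freq=2, skip
  Position 2 ('a'): freq=2, skip
  Position 3 ('e'): freq=2, skip
  Position 4 ('c'): unique! => answer = 4

4


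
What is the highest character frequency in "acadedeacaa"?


Input: acadedeacaa
Character counts:
  'a': 5
  'c': 2
  'd': 2
  'e': 2
Maximum frequency: 5

5


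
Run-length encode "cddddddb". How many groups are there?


Input: cddddddb
Scanning for consecutive runs:
  Group 1: 'c' x 1 (positions 0-0)
  Group 2: 'd' x 6 (positions 1-6)
  Group 3: 'b' x 1 (positions 7-7)
Total groups: 3

3


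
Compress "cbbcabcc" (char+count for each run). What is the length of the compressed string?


Input: cbbcabcc
Runs:
  'c' x 1 => "c1"
  'b' x 2 => "b2"
  'c' x 1 => "c1"
  'a' x 1 => "a1"
  'b' x 1 => "b1"
  'c' x 2 => "c2"
Compressed: "c1b2c1a1b1c2"
Compressed length: 12

12


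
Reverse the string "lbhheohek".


Input: lbhheohek
Reading characters right to left:
  Position 8: 'k'
  Position 7: 'e'
  Position 6: 'h'
  Position 5: 'o'
  Position 4: 'e'
  Position 3: 'h'
  Position 2: 'h'
  Position 1: 'b'
  Position 0: 'l'
Reversed: kehoehhbl

kehoehhbl


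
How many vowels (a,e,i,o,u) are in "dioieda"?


Input: dioieda
Checking each character:
  'd' at position 0: consonant
  'i' at position 1: vowel (running total: 1)
  'o' at position 2: vowel (running total: 2)
  'i' at position 3: vowel (running total: 3)
  'e' at position 4: vowel (running total: 4)
  'd' at position 5: consonant
  'a' at position 6: vowel (running total: 5)
Total vowels: 5

5


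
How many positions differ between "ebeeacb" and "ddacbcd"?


Comparing "ebeeacb" and "ddacbcd" position by position:
  Position 0: 'e' vs 'd' => DIFFER
  Position 1: 'b' vs 'd' => DIFFER
  Position 2: 'e' vs 'a' => DIFFER
  Position 3: 'e' vs 'c' => DIFFER
  Position 4: 'a' vs 'b' => DIFFER
  Position 5: 'c' vs 'c' => same
  Position 6: 'b' vs 'd' => DIFFER
Positions that differ: 6

6


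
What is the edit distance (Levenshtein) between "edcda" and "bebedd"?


Computing edit distance: "edcda" -> "bebedd"
DP table:
           b    e    b    e    d    d
      0    1    2    3    4    5    6
  e   1    1    1    2    3    4    5
  d   2    2    2    2    3    3    4
  c   3    3    3    3    3    4    4
  d   4    4    4    4    4    3    4
  a   5    5    5    5    5    4    4
Edit distance = dp[5][6] = 4

4


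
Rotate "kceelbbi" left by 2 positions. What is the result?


Input: "kceelbbi", rotate left by 2
First 2 characters: "kc"
Remaining characters: "eelbbi"
Concatenate remaining + first: "eelbbi" + "kc" = "eelbbikc"

eelbbikc


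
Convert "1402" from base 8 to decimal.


Input: "1402" in base 8
Positional expansion:
  Digit '1' (value 1) x 8^3 = 512
  Digit '4' (value 4) x 8^2 = 256
  Digit '0' (value 0) x 8^1 = 0
  Digit '2' (value 2) x 8^0 = 2
Sum = 770

770


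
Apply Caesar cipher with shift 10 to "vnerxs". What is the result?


Caesar cipher: shift "vnerxs" by 10
  'v' (pos 21) + 10 = pos 5 = 'f'
  'n' (pos 13) + 10 = pos 23 = 'x'
  'e' (pos 4) + 10 = pos 14 = 'o'
  'r' (pos 17) + 10 = pos 1 = 'b'
  'x' (pos 23) + 10 = pos 7 = 'h'
  's' (pos 18) + 10 = pos 2 = 'c'
Result: fxobhc

fxobhc
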